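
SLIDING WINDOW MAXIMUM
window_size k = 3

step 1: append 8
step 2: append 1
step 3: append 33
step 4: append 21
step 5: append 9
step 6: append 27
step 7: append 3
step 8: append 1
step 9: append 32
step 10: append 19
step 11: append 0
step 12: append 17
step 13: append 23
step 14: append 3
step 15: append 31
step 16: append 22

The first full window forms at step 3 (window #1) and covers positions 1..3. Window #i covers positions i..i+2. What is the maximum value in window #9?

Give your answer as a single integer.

Answer: 32

Derivation:
step 1: append 8 -> window=[8] (not full yet)
step 2: append 1 -> window=[8, 1] (not full yet)
step 3: append 33 -> window=[8, 1, 33] -> max=33
step 4: append 21 -> window=[1, 33, 21] -> max=33
step 5: append 9 -> window=[33, 21, 9] -> max=33
step 6: append 27 -> window=[21, 9, 27] -> max=27
step 7: append 3 -> window=[9, 27, 3] -> max=27
step 8: append 1 -> window=[27, 3, 1] -> max=27
step 9: append 32 -> window=[3, 1, 32] -> max=32
step 10: append 19 -> window=[1, 32, 19] -> max=32
step 11: append 0 -> window=[32, 19, 0] -> max=32
Window #9 max = 32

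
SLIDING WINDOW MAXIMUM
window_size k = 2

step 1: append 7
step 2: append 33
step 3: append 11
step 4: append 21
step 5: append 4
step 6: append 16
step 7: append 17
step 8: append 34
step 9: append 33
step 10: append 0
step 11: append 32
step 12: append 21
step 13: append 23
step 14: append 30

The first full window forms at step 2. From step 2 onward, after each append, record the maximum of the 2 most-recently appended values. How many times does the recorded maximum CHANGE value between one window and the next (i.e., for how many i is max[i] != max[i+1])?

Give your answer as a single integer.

step 1: append 7 -> window=[7] (not full yet)
step 2: append 33 -> window=[7, 33] -> max=33
step 3: append 11 -> window=[33, 11] -> max=33
step 4: append 21 -> window=[11, 21] -> max=21
step 5: append 4 -> window=[21, 4] -> max=21
step 6: append 16 -> window=[4, 16] -> max=16
step 7: append 17 -> window=[16, 17] -> max=17
step 8: append 34 -> window=[17, 34] -> max=34
step 9: append 33 -> window=[34, 33] -> max=34
step 10: append 0 -> window=[33, 0] -> max=33
step 11: append 32 -> window=[0, 32] -> max=32
step 12: append 21 -> window=[32, 21] -> max=32
step 13: append 23 -> window=[21, 23] -> max=23
step 14: append 30 -> window=[23, 30] -> max=30
Recorded maximums: 33 33 21 21 16 17 34 34 33 32 32 23 30
Changes between consecutive maximums: 8

Answer: 8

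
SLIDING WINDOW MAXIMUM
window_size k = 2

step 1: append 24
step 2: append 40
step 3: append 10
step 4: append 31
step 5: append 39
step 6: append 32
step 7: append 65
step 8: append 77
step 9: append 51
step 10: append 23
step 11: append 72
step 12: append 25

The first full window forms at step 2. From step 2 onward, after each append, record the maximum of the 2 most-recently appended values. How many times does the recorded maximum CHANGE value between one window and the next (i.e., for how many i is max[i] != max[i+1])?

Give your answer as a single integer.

Answer: 6

Derivation:
step 1: append 24 -> window=[24] (not full yet)
step 2: append 40 -> window=[24, 40] -> max=40
step 3: append 10 -> window=[40, 10] -> max=40
step 4: append 31 -> window=[10, 31] -> max=31
step 5: append 39 -> window=[31, 39] -> max=39
step 6: append 32 -> window=[39, 32] -> max=39
step 7: append 65 -> window=[32, 65] -> max=65
step 8: append 77 -> window=[65, 77] -> max=77
step 9: append 51 -> window=[77, 51] -> max=77
step 10: append 23 -> window=[51, 23] -> max=51
step 11: append 72 -> window=[23, 72] -> max=72
step 12: append 25 -> window=[72, 25] -> max=72
Recorded maximums: 40 40 31 39 39 65 77 77 51 72 72
Changes between consecutive maximums: 6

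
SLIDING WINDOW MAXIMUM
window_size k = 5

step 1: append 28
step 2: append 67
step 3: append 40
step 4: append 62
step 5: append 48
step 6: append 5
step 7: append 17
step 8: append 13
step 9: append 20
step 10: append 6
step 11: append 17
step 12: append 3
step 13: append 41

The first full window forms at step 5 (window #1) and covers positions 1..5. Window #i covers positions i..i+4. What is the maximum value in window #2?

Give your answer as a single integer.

step 1: append 28 -> window=[28] (not full yet)
step 2: append 67 -> window=[28, 67] (not full yet)
step 3: append 40 -> window=[28, 67, 40] (not full yet)
step 4: append 62 -> window=[28, 67, 40, 62] (not full yet)
step 5: append 48 -> window=[28, 67, 40, 62, 48] -> max=67
step 6: append 5 -> window=[67, 40, 62, 48, 5] -> max=67
Window #2 max = 67

Answer: 67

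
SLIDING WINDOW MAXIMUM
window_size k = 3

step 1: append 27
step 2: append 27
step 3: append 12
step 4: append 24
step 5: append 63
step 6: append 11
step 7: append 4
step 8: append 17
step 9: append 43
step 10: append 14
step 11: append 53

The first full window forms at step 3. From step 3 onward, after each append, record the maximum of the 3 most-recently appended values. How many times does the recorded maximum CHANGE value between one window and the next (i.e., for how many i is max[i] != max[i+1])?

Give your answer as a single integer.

step 1: append 27 -> window=[27] (not full yet)
step 2: append 27 -> window=[27, 27] (not full yet)
step 3: append 12 -> window=[27, 27, 12] -> max=27
step 4: append 24 -> window=[27, 12, 24] -> max=27
step 5: append 63 -> window=[12, 24, 63] -> max=63
step 6: append 11 -> window=[24, 63, 11] -> max=63
step 7: append 4 -> window=[63, 11, 4] -> max=63
step 8: append 17 -> window=[11, 4, 17] -> max=17
step 9: append 43 -> window=[4, 17, 43] -> max=43
step 10: append 14 -> window=[17, 43, 14] -> max=43
step 11: append 53 -> window=[43, 14, 53] -> max=53
Recorded maximums: 27 27 63 63 63 17 43 43 53
Changes between consecutive maximums: 4

Answer: 4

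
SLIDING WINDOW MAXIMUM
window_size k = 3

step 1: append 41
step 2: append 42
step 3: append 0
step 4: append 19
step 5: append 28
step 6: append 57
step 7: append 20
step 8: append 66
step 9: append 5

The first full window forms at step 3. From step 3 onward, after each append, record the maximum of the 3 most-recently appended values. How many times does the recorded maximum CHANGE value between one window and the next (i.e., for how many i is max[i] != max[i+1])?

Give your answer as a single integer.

step 1: append 41 -> window=[41] (not full yet)
step 2: append 42 -> window=[41, 42] (not full yet)
step 3: append 0 -> window=[41, 42, 0] -> max=42
step 4: append 19 -> window=[42, 0, 19] -> max=42
step 5: append 28 -> window=[0, 19, 28] -> max=28
step 6: append 57 -> window=[19, 28, 57] -> max=57
step 7: append 20 -> window=[28, 57, 20] -> max=57
step 8: append 66 -> window=[57, 20, 66] -> max=66
step 9: append 5 -> window=[20, 66, 5] -> max=66
Recorded maximums: 42 42 28 57 57 66 66
Changes between consecutive maximums: 3

Answer: 3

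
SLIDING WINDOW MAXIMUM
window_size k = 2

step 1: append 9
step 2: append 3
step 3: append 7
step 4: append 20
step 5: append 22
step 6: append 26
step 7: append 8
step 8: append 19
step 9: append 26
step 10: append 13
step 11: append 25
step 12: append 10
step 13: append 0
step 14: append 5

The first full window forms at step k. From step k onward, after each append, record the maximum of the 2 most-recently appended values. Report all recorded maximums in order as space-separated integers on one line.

Answer: 9 7 20 22 26 26 19 26 26 25 25 10 5

Derivation:
step 1: append 9 -> window=[9] (not full yet)
step 2: append 3 -> window=[9, 3] -> max=9
step 3: append 7 -> window=[3, 7] -> max=7
step 4: append 20 -> window=[7, 20] -> max=20
step 5: append 22 -> window=[20, 22] -> max=22
step 6: append 26 -> window=[22, 26] -> max=26
step 7: append 8 -> window=[26, 8] -> max=26
step 8: append 19 -> window=[8, 19] -> max=19
step 9: append 26 -> window=[19, 26] -> max=26
step 10: append 13 -> window=[26, 13] -> max=26
step 11: append 25 -> window=[13, 25] -> max=25
step 12: append 10 -> window=[25, 10] -> max=25
step 13: append 0 -> window=[10, 0] -> max=10
step 14: append 5 -> window=[0, 5] -> max=5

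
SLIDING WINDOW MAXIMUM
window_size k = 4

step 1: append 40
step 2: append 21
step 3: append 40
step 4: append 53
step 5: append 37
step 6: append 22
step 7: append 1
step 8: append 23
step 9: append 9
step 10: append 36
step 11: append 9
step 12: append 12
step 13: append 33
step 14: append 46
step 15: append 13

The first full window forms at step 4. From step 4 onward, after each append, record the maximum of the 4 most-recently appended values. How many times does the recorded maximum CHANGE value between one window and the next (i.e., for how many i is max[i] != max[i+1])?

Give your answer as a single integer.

step 1: append 40 -> window=[40] (not full yet)
step 2: append 21 -> window=[40, 21] (not full yet)
step 3: append 40 -> window=[40, 21, 40] (not full yet)
step 4: append 53 -> window=[40, 21, 40, 53] -> max=53
step 5: append 37 -> window=[21, 40, 53, 37] -> max=53
step 6: append 22 -> window=[40, 53, 37, 22] -> max=53
step 7: append 1 -> window=[53, 37, 22, 1] -> max=53
step 8: append 23 -> window=[37, 22, 1, 23] -> max=37
step 9: append 9 -> window=[22, 1, 23, 9] -> max=23
step 10: append 36 -> window=[1, 23, 9, 36] -> max=36
step 11: append 9 -> window=[23, 9, 36, 9] -> max=36
step 12: append 12 -> window=[9, 36, 9, 12] -> max=36
step 13: append 33 -> window=[36, 9, 12, 33] -> max=36
step 14: append 46 -> window=[9, 12, 33, 46] -> max=46
step 15: append 13 -> window=[12, 33, 46, 13] -> max=46
Recorded maximums: 53 53 53 53 37 23 36 36 36 36 46 46
Changes between consecutive maximums: 4

Answer: 4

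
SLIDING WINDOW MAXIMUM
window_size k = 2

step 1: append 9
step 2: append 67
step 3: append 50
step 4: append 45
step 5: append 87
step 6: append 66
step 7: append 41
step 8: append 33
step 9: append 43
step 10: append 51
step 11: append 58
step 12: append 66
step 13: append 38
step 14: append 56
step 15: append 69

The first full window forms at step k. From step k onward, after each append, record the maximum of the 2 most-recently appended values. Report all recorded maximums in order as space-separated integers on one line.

step 1: append 9 -> window=[9] (not full yet)
step 2: append 67 -> window=[9, 67] -> max=67
step 3: append 50 -> window=[67, 50] -> max=67
step 4: append 45 -> window=[50, 45] -> max=50
step 5: append 87 -> window=[45, 87] -> max=87
step 6: append 66 -> window=[87, 66] -> max=87
step 7: append 41 -> window=[66, 41] -> max=66
step 8: append 33 -> window=[41, 33] -> max=41
step 9: append 43 -> window=[33, 43] -> max=43
step 10: append 51 -> window=[43, 51] -> max=51
step 11: append 58 -> window=[51, 58] -> max=58
step 12: append 66 -> window=[58, 66] -> max=66
step 13: append 38 -> window=[66, 38] -> max=66
step 14: append 56 -> window=[38, 56] -> max=56
step 15: append 69 -> window=[56, 69] -> max=69

Answer: 67 67 50 87 87 66 41 43 51 58 66 66 56 69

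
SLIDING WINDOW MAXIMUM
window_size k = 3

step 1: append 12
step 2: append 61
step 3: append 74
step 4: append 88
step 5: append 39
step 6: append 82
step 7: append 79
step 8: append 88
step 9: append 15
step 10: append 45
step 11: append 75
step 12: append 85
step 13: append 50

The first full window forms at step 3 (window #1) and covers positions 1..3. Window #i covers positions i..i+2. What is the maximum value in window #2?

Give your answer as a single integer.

step 1: append 12 -> window=[12] (not full yet)
step 2: append 61 -> window=[12, 61] (not full yet)
step 3: append 74 -> window=[12, 61, 74] -> max=74
step 4: append 88 -> window=[61, 74, 88] -> max=88
Window #2 max = 88

Answer: 88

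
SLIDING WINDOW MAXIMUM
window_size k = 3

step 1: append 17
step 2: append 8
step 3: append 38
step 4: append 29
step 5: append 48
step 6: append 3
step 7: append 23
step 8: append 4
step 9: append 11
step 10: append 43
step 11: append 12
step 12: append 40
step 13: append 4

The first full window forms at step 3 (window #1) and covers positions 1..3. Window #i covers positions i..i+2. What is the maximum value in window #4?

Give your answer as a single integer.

step 1: append 17 -> window=[17] (not full yet)
step 2: append 8 -> window=[17, 8] (not full yet)
step 3: append 38 -> window=[17, 8, 38] -> max=38
step 4: append 29 -> window=[8, 38, 29] -> max=38
step 5: append 48 -> window=[38, 29, 48] -> max=48
step 6: append 3 -> window=[29, 48, 3] -> max=48
Window #4 max = 48

Answer: 48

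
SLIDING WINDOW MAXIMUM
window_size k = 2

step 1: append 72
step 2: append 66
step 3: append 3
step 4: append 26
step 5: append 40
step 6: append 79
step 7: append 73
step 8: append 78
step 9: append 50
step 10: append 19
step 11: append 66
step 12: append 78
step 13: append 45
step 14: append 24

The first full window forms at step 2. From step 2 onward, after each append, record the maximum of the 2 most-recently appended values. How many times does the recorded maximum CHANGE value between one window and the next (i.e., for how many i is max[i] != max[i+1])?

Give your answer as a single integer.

Answer: 9

Derivation:
step 1: append 72 -> window=[72] (not full yet)
step 2: append 66 -> window=[72, 66] -> max=72
step 3: append 3 -> window=[66, 3] -> max=66
step 4: append 26 -> window=[3, 26] -> max=26
step 5: append 40 -> window=[26, 40] -> max=40
step 6: append 79 -> window=[40, 79] -> max=79
step 7: append 73 -> window=[79, 73] -> max=79
step 8: append 78 -> window=[73, 78] -> max=78
step 9: append 50 -> window=[78, 50] -> max=78
step 10: append 19 -> window=[50, 19] -> max=50
step 11: append 66 -> window=[19, 66] -> max=66
step 12: append 78 -> window=[66, 78] -> max=78
step 13: append 45 -> window=[78, 45] -> max=78
step 14: append 24 -> window=[45, 24] -> max=45
Recorded maximums: 72 66 26 40 79 79 78 78 50 66 78 78 45
Changes between consecutive maximums: 9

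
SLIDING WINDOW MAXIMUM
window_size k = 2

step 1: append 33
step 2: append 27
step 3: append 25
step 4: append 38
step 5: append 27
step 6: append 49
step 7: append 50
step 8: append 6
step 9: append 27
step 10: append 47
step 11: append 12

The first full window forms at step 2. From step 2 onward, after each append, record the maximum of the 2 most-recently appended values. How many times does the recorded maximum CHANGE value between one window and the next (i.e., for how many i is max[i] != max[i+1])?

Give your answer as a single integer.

Answer: 6

Derivation:
step 1: append 33 -> window=[33] (not full yet)
step 2: append 27 -> window=[33, 27] -> max=33
step 3: append 25 -> window=[27, 25] -> max=27
step 4: append 38 -> window=[25, 38] -> max=38
step 5: append 27 -> window=[38, 27] -> max=38
step 6: append 49 -> window=[27, 49] -> max=49
step 7: append 50 -> window=[49, 50] -> max=50
step 8: append 6 -> window=[50, 6] -> max=50
step 9: append 27 -> window=[6, 27] -> max=27
step 10: append 47 -> window=[27, 47] -> max=47
step 11: append 12 -> window=[47, 12] -> max=47
Recorded maximums: 33 27 38 38 49 50 50 27 47 47
Changes between consecutive maximums: 6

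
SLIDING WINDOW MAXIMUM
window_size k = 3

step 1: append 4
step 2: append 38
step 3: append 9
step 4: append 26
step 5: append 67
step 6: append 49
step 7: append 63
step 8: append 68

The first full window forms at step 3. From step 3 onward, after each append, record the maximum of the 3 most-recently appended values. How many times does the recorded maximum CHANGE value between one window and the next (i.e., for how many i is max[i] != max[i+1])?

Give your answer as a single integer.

step 1: append 4 -> window=[4] (not full yet)
step 2: append 38 -> window=[4, 38] (not full yet)
step 3: append 9 -> window=[4, 38, 9] -> max=38
step 4: append 26 -> window=[38, 9, 26] -> max=38
step 5: append 67 -> window=[9, 26, 67] -> max=67
step 6: append 49 -> window=[26, 67, 49] -> max=67
step 7: append 63 -> window=[67, 49, 63] -> max=67
step 8: append 68 -> window=[49, 63, 68] -> max=68
Recorded maximums: 38 38 67 67 67 68
Changes between consecutive maximums: 2

Answer: 2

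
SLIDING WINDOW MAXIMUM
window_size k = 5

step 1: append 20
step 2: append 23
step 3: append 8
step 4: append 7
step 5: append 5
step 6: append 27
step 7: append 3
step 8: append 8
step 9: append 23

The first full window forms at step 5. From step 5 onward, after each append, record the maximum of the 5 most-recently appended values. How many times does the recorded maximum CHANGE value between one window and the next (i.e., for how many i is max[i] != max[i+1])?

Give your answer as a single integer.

Answer: 1

Derivation:
step 1: append 20 -> window=[20] (not full yet)
step 2: append 23 -> window=[20, 23] (not full yet)
step 3: append 8 -> window=[20, 23, 8] (not full yet)
step 4: append 7 -> window=[20, 23, 8, 7] (not full yet)
step 5: append 5 -> window=[20, 23, 8, 7, 5] -> max=23
step 6: append 27 -> window=[23, 8, 7, 5, 27] -> max=27
step 7: append 3 -> window=[8, 7, 5, 27, 3] -> max=27
step 8: append 8 -> window=[7, 5, 27, 3, 8] -> max=27
step 9: append 23 -> window=[5, 27, 3, 8, 23] -> max=27
Recorded maximums: 23 27 27 27 27
Changes between consecutive maximums: 1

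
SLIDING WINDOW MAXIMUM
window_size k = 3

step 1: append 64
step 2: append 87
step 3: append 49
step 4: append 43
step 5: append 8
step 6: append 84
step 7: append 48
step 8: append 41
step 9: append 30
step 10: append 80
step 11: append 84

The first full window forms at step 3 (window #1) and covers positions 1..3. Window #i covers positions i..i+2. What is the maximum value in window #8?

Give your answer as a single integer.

Answer: 80

Derivation:
step 1: append 64 -> window=[64] (not full yet)
step 2: append 87 -> window=[64, 87] (not full yet)
step 3: append 49 -> window=[64, 87, 49] -> max=87
step 4: append 43 -> window=[87, 49, 43] -> max=87
step 5: append 8 -> window=[49, 43, 8] -> max=49
step 6: append 84 -> window=[43, 8, 84] -> max=84
step 7: append 48 -> window=[8, 84, 48] -> max=84
step 8: append 41 -> window=[84, 48, 41] -> max=84
step 9: append 30 -> window=[48, 41, 30] -> max=48
step 10: append 80 -> window=[41, 30, 80] -> max=80
Window #8 max = 80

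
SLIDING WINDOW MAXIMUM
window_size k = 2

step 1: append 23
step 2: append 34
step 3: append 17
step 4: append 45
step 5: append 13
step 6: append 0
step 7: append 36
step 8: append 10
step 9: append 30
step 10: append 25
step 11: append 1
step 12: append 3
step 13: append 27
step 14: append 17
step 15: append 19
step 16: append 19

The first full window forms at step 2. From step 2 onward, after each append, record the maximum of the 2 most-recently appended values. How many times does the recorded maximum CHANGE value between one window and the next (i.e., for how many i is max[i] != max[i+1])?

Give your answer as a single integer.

step 1: append 23 -> window=[23] (not full yet)
step 2: append 34 -> window=[23, 34] -> max=34
step 3: append 17 -> window=[34, 17] -> max=34
step 4: append 45 -> window=[17, 45] -> max=45
step 5: append 13 -> window=[45, 13] -> max=45
step 6: append 0 -> window=[13, 0] -> max=13
step 7: append 36 -> window=[0, 36] -> max=36
step 8: append 10 -> window=[36, 10] -> max=36
step 9: append 30 -> window=[10, 30] -> max=30
step 10: append 25 -> window=[30, 25] -> max=30
step 11: append 1 -> window=[25, 1] -> max=25
step 12: append 3 -> window=[1, 3] -> max=3
step 13: append 27 -> window=[3, 27] -> max=27
step 14: append 17 -> window=[27, 17] -> max=27
step 15: append 19 -> window=[17, 19] -> max=19
step 16: append 19 -> window=[19, 19] -> max=19
Recorded maximums: 34 34 45 45 13 36 36 30 30 25 3 27 27 19 19
Changes between consecutive maximums: 8

Answer: 8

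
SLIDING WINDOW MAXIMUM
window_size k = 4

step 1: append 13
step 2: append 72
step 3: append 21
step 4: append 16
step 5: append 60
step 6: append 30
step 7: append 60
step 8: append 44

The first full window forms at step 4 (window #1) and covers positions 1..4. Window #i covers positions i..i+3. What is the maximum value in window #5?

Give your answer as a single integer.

step 1: append 13 -> window=[13] (not full yet)
step 2: append 72 -> window=[13, 72] (not full yet)
step 3: append 21 -> window=[13, 72, 21] (not full yet)
step 4: append 16 -> window=[13, 72, 21, 16] -> max=72
step 5: append 60 -> window=[72, 21, 16, 60] -> max=72
step 6: append 30 -> window=[21, 16, 60, 30] -> max=60
step 7: append 60 -> window=[16, 60, 30, 60] -> max=60
step 8: append 44 -> window=[60, 30, 60, 44] -> max=60
Window #5 max = 60

Answer: 60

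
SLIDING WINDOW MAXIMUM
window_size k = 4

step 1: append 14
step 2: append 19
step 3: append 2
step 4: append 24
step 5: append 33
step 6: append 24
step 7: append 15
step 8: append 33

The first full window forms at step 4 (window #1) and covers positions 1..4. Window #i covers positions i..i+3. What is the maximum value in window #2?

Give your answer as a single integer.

Answer: 33

Derivation:
step 1: append 14 -> window=[14] (not full yet)
step 2: append 19 -> window=[14, 19] (not full yet)
step 3: append 2 -> window=[14, 19, 2] (not full yet)
step 4: append 24 -> window=[14, 19, 2, 24] -> max=24
step 5: append 33 -> window=[19, 2, 24, 33] -> max=33
Window #2 max = 33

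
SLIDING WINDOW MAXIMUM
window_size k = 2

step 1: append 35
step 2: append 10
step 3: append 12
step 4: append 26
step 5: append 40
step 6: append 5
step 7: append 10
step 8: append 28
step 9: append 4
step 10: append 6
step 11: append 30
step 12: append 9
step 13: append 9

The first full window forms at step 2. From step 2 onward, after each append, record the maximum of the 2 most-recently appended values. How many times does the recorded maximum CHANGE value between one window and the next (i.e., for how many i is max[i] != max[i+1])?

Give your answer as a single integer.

Answer: 8

Derivation:
step 1: append 35 -> window=[35] (not full yet)
step 2: append 10 -> window=[35, 10] -> max=35
step 3: append 12 -> window=[10, 12] -> max=12
step 4: append 26 -> window=[12, 26] -> max=26
step 5: append 40 -> window=[26, 40] -> max=40
step 6: append 5 -> window=[40, 5] -> max=40
step 7: append 10 -> window=[5, 10] -> max=10
step 8: append 28 -> window=[10, 28] -> max=28
step 9: append 4 -> window=[28, 4] -> max=28
step 10: append 6 -> window=[4, 6] -> max=6
step 11: append 30 -> window=[6, 30] -> max=30
step 12: append 9 -> window=[30, 9] -> max=30
step 13: append 9 -> window=[9, 9] -> max=9
Recorded maximums: 35 12 26 40 40 10 28 28 6 30 30 9
Changes between consecutive maximums: 8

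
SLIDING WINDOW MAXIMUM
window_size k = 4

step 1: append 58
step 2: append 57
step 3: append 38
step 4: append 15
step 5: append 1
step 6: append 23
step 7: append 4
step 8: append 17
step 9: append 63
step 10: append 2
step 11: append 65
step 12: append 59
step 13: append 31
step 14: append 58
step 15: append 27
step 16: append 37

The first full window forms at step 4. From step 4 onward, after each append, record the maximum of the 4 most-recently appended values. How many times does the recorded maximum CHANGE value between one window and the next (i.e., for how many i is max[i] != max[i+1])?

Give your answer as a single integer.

step 1: append 58 -> window=[58] (not full yet)
step 2: append 57 -> window=[58, 57] (not full yet)
step 3: append 38 -> window=[58, 57, 38] (not full yet)
step 4: append 15 -> window=[58, 57, 38, 15] -> max=58
step 5: append 1 -> window=[57, 38, 15, 1] -> max=57
step 6: append 23 -> window=[38, 15, 1, 23] -> max=38
step 7: append 4 -> window=[15, 1, 23, 4] -> max=23
step 8: append 17 -> window=[1, 23, 4, 17] -> max=23
step 9: append 63 -> window=[23, 4, 17, 63] -> max=63
step 10: append 2 -> window=[4, 17, 63, 2] -> max=63
step 11: append 65 -> window=[17, 63, 2, 65] -> max=65
step 12: append 59 -> window=[63, 2, 65, 59] -> max=65
step 13: append 31 -> window=[2, 65, 59, 31] -> max=65
step 14: append 58 -> window=[65, 59, 31, 58] -> max=65
step 15: append 27 -> window=[59, 31, 58, 27] -> max=59
step 16: append 37 -> window=[31, 58, 27, 37] -> max=58
Recorded maximums: 58 57 38 23 23 63 63 65 65 65 65 59 58
Changes between consecutive maximums: 7

Answer: 7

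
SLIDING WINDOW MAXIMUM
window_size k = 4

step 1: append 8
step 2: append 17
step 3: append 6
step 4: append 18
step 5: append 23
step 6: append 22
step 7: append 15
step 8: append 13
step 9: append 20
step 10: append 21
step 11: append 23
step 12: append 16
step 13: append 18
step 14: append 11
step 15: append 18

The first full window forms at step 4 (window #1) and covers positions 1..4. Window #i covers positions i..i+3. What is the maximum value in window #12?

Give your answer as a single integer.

Answer: 18

Derivation:
step 1: append 8 -> window=[8] (not full yet)
step 2: append 17 -> window=[8, 17] (not full yet)
step 3: append 6 -> window=[8, 17, 6] (not full yet)
step 4: append 18 -> window=[8, 17, 6, 18] -> max=18
step 5: append 23 -> window=[17, 6, 18, 23] -> max=23
step 6: append 22 -> window=[6, 18, 23, 22] -> max=23
step 7: append 15 -> window=[18, 23, 22, 15] -> max=23
step 8: append 13 -> window=[23, 22, 15, 13] -> max=23
step 9: append 20 -> window=[22, 15, 13, 20] -> max=22
step 10: append 21 -> window=[15, 13, 20, 21] -> max=21
step 11: append 23 -> window=[13, 20, 21, 23] -> max=23
step 12: append 16 -> window=[20, 21, 23, 16] -> max=23
step 13: append 18 -> window=[21, 23, 16, 18] -> max=23
step 14: append 11 -> window=[23, 16, 18, 11] -> max=23
step 15: append 18 -> window=[16, 18, 11, 18] -> max=18
Window #12 max = 18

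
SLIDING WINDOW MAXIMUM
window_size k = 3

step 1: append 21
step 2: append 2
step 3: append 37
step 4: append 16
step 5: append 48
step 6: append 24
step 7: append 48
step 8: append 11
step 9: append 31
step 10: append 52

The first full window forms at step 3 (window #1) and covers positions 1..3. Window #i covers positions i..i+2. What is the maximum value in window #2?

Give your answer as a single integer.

step 1: append 21 -> window=[21] (not full yet)
step 2: append 2 -> window=[21, 2] (not full yet)
step 3: append 37 -> window=[21, 2, 37] -> max=37
step 4: append 16 -> window=[2, 37, 16] -> max=37
Window #2 max = 37

Answer: 37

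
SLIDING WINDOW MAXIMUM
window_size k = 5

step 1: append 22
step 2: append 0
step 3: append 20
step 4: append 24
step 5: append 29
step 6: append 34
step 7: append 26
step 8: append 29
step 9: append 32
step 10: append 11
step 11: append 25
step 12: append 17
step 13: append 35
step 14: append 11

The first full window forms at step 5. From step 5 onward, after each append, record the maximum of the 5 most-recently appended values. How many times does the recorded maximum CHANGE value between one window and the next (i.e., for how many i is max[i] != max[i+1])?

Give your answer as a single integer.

step 1: append 22 -> window=[22] (not full yet)
step 2: append 0 -> window=[22, 0] (not full yet)
step 3: append 20 -> window=[22, 0, 20] (not full yet)
step 4: append 24 -> window=[22, 0, 20, 24] (not full yet)
step 5: append 29 -> window=[22, 0, 20, 24, 29] -> max=29
step 6: append 34 -> window=[0, 20, 24, 29, 34] -> max=34
step 7: append 26 -> window=[20, 24, 29, 34, 26] -> max=34
step 8: append 29 -> window=[24, 29, 34, 26, 29] -> max=34
step 9: append 32 -> window=[29, 34, 26, 29, 32] -> max=34
step 10: append 11 -> window=[34, 26, 29, 32, 11] -> max=34
step 11: append 25 -> window=[26, 29, 32, 11, 25] -> max=32
step 12: append 17 -> window=[29, 32, 11, 25, 17] -> max=32
step 13: append 35 -> window=[32, 11, 25, 17, 35] -> max=35
step 14: append 11 -> window=[11, 25, 17, 35, 11] -> max=35
Recorded maximums: 29 34 34 34 34 34 32 32 35 35
Changes between consecutive maximums: 3

Answer: 3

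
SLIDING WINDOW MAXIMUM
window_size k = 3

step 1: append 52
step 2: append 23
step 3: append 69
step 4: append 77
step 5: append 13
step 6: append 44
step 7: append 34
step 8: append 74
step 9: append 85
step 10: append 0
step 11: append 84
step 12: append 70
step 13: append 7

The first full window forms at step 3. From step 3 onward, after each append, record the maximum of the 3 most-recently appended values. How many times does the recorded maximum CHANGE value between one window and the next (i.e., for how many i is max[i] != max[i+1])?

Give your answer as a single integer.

step 1: append 52 -> window=[52] (not full yet)
step 2: append 23 -> window=[52, 23] (not full yet)
step 3: append 69 -> window=[52, 23, 69] -> max=69
step 4: append 77 -> window=[23, 69, 77] -> max=77
step 5: append 13 -> window=[69, 77, 13] -> max=77
step 6: append 44 -> window=[77, 13, 44] -> max=77
step 7: append 34 -> window=[13, 44, 34] -> max=44
step 8: append 74 -> window=[44, 34, 74] -> max=74
step 9: append 85 -> window=[34, 74, 85] -> max=85
step 10: append 0 -> window=[74, 85, 0] -> max=85
step 11: append 84 -> window=[85, 0, 84] -> max=85
step 12: append 70 -> window=[0, 84, 70] -> max=84
step 13: append 7 -> window=[84, 70, 7] -> max=84
Recorded maximums: 69 77 77 77 44 74 85 85 85 84 84
Changes between consecutive maximums: 5

Answer: 5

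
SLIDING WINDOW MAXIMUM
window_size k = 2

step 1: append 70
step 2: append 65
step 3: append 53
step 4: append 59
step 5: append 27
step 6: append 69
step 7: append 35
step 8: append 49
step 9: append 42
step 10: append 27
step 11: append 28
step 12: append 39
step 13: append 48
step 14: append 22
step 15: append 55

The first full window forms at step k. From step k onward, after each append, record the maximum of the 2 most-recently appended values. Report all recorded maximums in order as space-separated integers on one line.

step 1: append 70 -> window=[70] (not full yet)
step 2: append 65 -> window=[70, 65] -> max=70
step 3: append 53 -> window=[65, 53] -> max=65
step 4: append 59 -> window=[53, 59] -> max=59
step 5: append 27 -> window=[59, 27] -> max=59
step 6: append 69 -> window=[27, 69] -> max=69
step 7: append 35 -> window=[69, 35] -> max=69
step 8: append 49 -> window=[35, 49] -> max=49
step 9: append 42 -> window=[49, 42] -> max=49
step 10: append 27 -> window=[42, 27] -> max=42
step 11: append 28 -> window=[27, 28] -> max=28
step 12: append 39 -> window=[28, 39] -> max=39
step 13: append 48 -> window=[39, 48] -> max=48
step 14: append 22 -> window=[48, 22] -> max=48
step 15: append 55 -> window=[22, 55] -> max=55

Answer: 70 65 59 59 69 69 49 49 42 28 39 48 48 55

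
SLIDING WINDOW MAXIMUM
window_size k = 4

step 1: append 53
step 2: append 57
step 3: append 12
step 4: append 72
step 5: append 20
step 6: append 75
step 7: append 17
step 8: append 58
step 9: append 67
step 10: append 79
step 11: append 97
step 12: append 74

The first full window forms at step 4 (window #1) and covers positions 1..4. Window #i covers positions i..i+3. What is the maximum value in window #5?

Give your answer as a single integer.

step 1: append 53 -> window=[53] (not full yet)
step 2: append 57 -> window=[53, 57] (not full yet)
step 3: append 12 -> window=[53, 57, 12] (not full yet)
step 4: append 72 -> window=[53, 57, 12, 72] -> max=72
step 5: append 20 -> window=[57, 12, 72, 20] -> max=72
step 6: append 75 -> window=[12, 72, 20, 75] -> max=75
step 7: append 17 -> window=[72, 20, 75, 17] -> max=75
step 8: append 58 -> window=[20, 75, 17, 58] -> max=75
Window #5 max = 75

Answer: 75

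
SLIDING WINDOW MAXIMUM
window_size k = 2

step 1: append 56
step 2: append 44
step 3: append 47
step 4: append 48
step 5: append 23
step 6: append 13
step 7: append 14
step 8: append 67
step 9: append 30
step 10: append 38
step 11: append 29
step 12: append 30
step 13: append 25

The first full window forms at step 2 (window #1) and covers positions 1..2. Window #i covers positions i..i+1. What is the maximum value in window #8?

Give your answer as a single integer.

step 1: append 56 -> window=[56] (not full yet)
step 2: append 44 -> window=[56, 44] -> max=56
step 3: append 47 -> window=[44, 47] -> max=47
step 4: append 48 -> window=[47, 48] -> max=48
step 5: append 23 -> window=[48, 23] -> max=48
step 6: append 13 -> window=[23, 13] -> max=23
step 7: append 14 -> window=[13, 14] -> max=14
step 8: append 67 -> window=[14, 67] -> max=67
step 9: append 30 -> window=[67, 30] -> max=67
Window #8 max = 67

Answer: 67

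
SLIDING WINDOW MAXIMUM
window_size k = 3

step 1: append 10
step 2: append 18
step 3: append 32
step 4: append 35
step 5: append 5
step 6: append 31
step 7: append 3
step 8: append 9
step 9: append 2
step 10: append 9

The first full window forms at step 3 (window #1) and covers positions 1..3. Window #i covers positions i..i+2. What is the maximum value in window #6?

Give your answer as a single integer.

Answer: 31

Derivation:
step 1: append 10 -> window=[10] (not full yet)
step 2: append 18 -> window=[10, 18] (not full yet)
step 3: append 32 -> window=[10, 18, 32] -> max=32
step 4: append 35 -> window=[18, 32, 35] -> max=35
step 5: append 5 -> window=[32, 35, 5] -> max=35
step 6: append 31 -> window=[35, 5, 31] -> max=35
step 7: append 3 -> window=[5, 31, 3] -> max=31
step 8: append 9 -> window=[31, 3, 9] -> max=31
Window #6 max = 31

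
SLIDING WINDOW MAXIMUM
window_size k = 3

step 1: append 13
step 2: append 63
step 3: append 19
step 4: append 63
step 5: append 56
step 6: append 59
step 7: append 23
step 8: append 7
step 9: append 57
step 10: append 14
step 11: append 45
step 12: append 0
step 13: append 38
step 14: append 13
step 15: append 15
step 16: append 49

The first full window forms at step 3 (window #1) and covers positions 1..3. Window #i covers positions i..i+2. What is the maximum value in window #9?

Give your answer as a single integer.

Answer: 57

Derivation:
step 1: append 13 -> window=[13] (not full yet)
step 2: append 63 -> window=[13, 63] (not full yet)
step 3: append 19 -> window=[13, 63, 19] -> max=63
step 4: append 63 -> window=[63, 19, 63] -> max=63
step 5: append 56 -> window=[19, 63, 56] -> max=63
step 6: append 59 -> window=[63, 56, 59] -> max=63
step 7: append 23 -> window=[56, 59, 23] -> max=59
step 8: append 7 -> window=[59, 23, 7] -> max=59
step 9: append 57 -> window=[23, 7, 57] -> max=57
step 10: append 14 -> window=[7, 57, 14] -> max=57
step 11: append 45 -> window=[57, 14, 45] -> max=57
Window #9 max = 57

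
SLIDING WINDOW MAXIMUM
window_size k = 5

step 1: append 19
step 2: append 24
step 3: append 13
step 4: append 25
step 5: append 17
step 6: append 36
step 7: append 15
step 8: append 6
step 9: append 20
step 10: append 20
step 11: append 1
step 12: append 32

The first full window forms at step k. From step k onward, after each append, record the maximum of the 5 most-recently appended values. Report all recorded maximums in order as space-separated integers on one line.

Answer: 25 36 36 36 36 36 20 32

Derivation:
step 1: append 19 -> window=[19] (not full yet)
step 2: append 24 -> window=[19, 24] (not full yet)
step 3: append 13 -> window=[19, 24, 13] (not full yet)
step 4: append 25 -> window=[19, 24, 13, 25] (not full yet)
step 5: append 17 -> window=[19, 24, 13, 25, 17] -> max=25
step 6: append 36 -> window=[24, 13, 25, 17, 36] -> max=36
step 7: append 15 -> window=[13, 25, 17, 36, 15] -> max=36
step 8: append 6 -> window=[25, 17, 36, 15, 6] -> max=36
step 9: append 20 -> window=[17, 36, 15, 6, 20] -> max=36
step 10: append 20 -> window=[36, 15, 6, 20, 20] -> max=36
step 11: append 1 -> window=[15, 6, 20, 20, 1] -> max=20
step 12: append 32 -> window=[6, 20, 20, 1, 32] -> max=32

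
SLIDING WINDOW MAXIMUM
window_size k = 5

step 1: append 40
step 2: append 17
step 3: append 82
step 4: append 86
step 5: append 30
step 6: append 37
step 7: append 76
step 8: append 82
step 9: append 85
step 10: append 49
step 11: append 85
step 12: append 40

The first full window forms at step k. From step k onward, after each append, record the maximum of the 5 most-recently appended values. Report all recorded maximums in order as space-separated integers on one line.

step 1: append 40 -> window=[40] (not full yet)
step 2: append 17 -> window=[40, 17] (not full yet)
step 3: append 82 -> window=[40, 17, 82] (not full yet)
step 4: append 86 -> window=[40, 17, 82, 86] (not full yet)
step 5: append 30 -> window=[40, 17, 82, 86, 30] -> max=86
step 6: append 37 -> window=[17, 82, 86, 30, 37] -> max=86
step 7: append 76 -> window=[82, 86, 30, 37, 76] -> max=86
step 8: append 82 -> window=[86, 30, 37, 76, 82] -> max=86
step 9: append 85 -> window=[30, 37, 76, 82, 85] -> max=85
step 10: append 49 -> window=[37, 76, 82, 85, 49] -> max=85
step 11: append 85 -> window=[76, 82, 85, 49, 85] -> max=85
step 12: append 40 -> window=[82, 85, 49, 85, 40] -> max=85

Answer: 86 86 86 86 85 85 85 85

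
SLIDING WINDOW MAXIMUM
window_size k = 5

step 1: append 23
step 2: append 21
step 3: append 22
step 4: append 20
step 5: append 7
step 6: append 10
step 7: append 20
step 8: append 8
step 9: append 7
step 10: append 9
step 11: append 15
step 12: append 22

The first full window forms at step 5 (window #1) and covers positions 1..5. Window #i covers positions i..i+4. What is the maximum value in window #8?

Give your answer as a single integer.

Answer: 22

Derivation:
step 1: append 23 -> window=[23] (not full yet)
step 2: append 21 -> window=[23, 21] (not full yet)
step 3: append 22 -> window=[23, 21, 22] (not full yet)
step 4: append 20 -> window=[23, 21, 22, 20] (not full yet)
step 5: append 7 -> window=[23, 21, 22, 20, 7] -> max=23
step 6: append 10 -> window=[21, 22, 20, 7, 10] -> max=22
step 7: append 20 -> window=[22, 20, 7, 10, 20] -> max=22
step 8: append 8 -> window=[20, 7, 10, 20, 8] -> max=20
step 9: append 7 -> window=[7, 10, 20, 8, 7] -> max=20
step 10: append 9 -> window=[10, 20, 8, 7, 9] -> max=20
step 11: append 15 -> window=[20, 8, 7, 9, 15] -> max=20
step 12: append 22 -> window=[8, 7, 9, 15, 22] -> max=22
Window #8 max = 22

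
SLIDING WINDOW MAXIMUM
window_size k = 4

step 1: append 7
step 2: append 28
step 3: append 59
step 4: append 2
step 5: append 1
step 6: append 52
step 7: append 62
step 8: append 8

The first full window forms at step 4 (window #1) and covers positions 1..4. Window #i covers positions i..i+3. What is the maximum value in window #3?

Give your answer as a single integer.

Answer: 59

Derivation:
step 1: append 7 -> window=[7] (not full yet)
step 2: append 28 -> window=[7, 28] (not full yet)
step 3: append 59 -> window=[7, 28, 59] (not full yet)
step 4: append 2 -> window=[7, 28, 59, 2] -> max=59
step 5: append 1 -> window=[28, 59, 2, 1] -> max=59
step 6: append 52 -> window=[59, 2, 1, 52] -> max=59
Window #3 max = 59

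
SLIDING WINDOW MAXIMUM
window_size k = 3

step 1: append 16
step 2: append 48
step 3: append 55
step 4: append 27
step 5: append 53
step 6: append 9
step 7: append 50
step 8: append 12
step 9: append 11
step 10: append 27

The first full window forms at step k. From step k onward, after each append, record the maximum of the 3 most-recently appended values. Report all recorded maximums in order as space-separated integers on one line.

step 1: append 16 -> window=[16] (not full yet)
step 2: append 48 -> window=[16, 48] (not full yet)
step 3: append 55 -> window=[16, 48, 55] -> max=55
step 4: append 27 -> window=[48, 55, 27] -> max=55
step 5: append 53 -> window=[55, 27, 53] -> max=55
step 6: append 9 -> window=[27, 53, 9] -> max=53
step 7: append 50 -> window=[53, 9, 50] -> max=53
step 8: append 12 -> window=[9, 50, 12] -> max=50
step 9: append 11 -> window=[50, 12, 11] -> max=50
step 10: append 27 -> window=[12, 11, 27] -> max=27

Answer: 55 55 55 53 53 50 50 27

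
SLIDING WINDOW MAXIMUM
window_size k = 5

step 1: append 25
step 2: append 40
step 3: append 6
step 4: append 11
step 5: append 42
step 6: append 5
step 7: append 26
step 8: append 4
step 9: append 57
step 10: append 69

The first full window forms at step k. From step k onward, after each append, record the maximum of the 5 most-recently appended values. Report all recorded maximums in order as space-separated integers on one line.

step 1: append 25 -> window=[25] (not full yet)
step 2: append 40 -> window=[25, 40] (not full yet)
step 3: append 6 -> window=[25, 40, 6] (not full yet)
step 4: append 11 -> window=[25, 40, 6, 11] (not full yet)
step 5: append 42 -> window=[25, 40, 6, 11, 42] -> max=42
step 6: append 5 -> window=[40, 6, 11, 42, 5] -> max=42
step 7: append 26 -> window=[6, 11, 42, 5, 26] -> max=42
step 8: append 4 -> window=[11, 42, 5, 26, 4] -> max=42
step 9: append 57 -> window=[42, 5, 26, 4, 57] -> max=57
step 10: append 69 -> window=[5, 26, 4, 57, 69] -> max=69

Answer: 42 42 42 42 57 69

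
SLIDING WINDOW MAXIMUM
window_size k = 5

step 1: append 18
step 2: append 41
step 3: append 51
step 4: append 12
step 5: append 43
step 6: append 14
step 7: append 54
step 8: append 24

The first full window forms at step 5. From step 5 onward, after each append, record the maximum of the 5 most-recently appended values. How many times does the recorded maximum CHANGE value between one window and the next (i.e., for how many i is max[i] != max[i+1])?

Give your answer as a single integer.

Answer: 1

Derivation:
step 1: append 18 -> window=[18] (not full yet)
step 2: append 41 -> window=[18, 41] (not full yet)
step 3: append 51 -> window=[18, 41, 51] (not full yet)
step 4: append 12 -> window=[18, 41, 51, 12] (not full yet)
step 5: append 43 -> window=[18, 41, 51, 12, 43] -> max=51
step 6: append 14 -> window=[41, 51, 12, 43, 14] -> max=51
step 7: append 54 -> window=[51, 12, 43, 14, 54] -> max=54
step 8: append 24 -> window=[12, 43, 14, 54, 24] -> max=54
Recorded maximums: 51 51 54 54
Changes between consecutive maximums: 1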